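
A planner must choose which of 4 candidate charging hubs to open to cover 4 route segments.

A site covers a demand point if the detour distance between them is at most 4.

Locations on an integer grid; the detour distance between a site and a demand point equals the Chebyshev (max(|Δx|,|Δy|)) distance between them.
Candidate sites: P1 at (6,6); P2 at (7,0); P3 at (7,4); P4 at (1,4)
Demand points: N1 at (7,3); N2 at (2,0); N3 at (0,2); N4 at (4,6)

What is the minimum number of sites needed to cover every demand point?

Coverage sets (demand points within 4 of each site):
  P1: {N1, N4}
  P2: {N1}
  P3: {N1, N4}
  P4: {N2, N3, N4}
No single site covers all 4 demand points.
But {P1, P4} covers everything, so the minimum is 2.

2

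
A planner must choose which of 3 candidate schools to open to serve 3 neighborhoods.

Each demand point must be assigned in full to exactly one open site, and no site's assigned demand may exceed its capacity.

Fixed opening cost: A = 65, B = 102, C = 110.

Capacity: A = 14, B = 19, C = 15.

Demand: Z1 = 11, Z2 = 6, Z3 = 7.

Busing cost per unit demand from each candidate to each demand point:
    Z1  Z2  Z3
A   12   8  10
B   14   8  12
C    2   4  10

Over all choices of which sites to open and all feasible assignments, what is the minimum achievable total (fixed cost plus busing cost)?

Open {A, C}; cheapest assignment that respects the capacities:
  A (cap 14, load 13): Z2, Z3 — cost 6×8 + 7×10 = 118
  C (cap 15, load 11): Z1 — cost 11×2 = 22
  Shipping 140, fixed 175 → total 315.
  Any other capacity-feasible assignment to {A, C} ships for at least 140.
Compare {B, C}: its best feasible assignment gives total 366.
Compare {A, B, C}: its best feasible assignment gives total 417.
Every other set of open sites that can feasibly serve all demand totals ≥ 366 even under its best assignment. Minimum: 315.

315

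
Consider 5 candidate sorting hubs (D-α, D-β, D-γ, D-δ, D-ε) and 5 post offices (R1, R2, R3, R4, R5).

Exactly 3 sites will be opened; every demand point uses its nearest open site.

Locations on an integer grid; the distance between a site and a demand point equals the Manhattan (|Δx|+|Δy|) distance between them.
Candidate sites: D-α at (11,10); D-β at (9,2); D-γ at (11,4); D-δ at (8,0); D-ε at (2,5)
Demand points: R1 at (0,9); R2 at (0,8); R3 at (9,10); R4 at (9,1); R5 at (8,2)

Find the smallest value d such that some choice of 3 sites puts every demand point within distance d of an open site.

Open {D-α, D-β, D-ε}.
  Farthest demand point is R1 at distance 6 (to D-ε); all others are ≤ 6.
With {D-α, D-γ, D-ε} the worst case is 6.
With {D-α, D-δ, D-ε} the worst case is 6.
No size-3 selection achieves below 6.

6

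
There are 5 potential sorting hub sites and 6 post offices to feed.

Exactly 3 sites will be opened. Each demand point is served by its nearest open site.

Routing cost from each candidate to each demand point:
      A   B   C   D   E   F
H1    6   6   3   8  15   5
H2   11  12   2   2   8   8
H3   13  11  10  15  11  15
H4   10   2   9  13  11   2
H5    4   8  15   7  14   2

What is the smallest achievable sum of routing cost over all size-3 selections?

Open {H2, H4, H5}.
  A→H5 4, B→H4 2, C→H2 2, D→H2 2, E→H2 8, F→H4 2  ⇒ total 20.
Compare {H1, H2, H4}: total 22.
Compare {H1, H2, H5}: total 24.
No size-3 selection does better; minimum is 20.

20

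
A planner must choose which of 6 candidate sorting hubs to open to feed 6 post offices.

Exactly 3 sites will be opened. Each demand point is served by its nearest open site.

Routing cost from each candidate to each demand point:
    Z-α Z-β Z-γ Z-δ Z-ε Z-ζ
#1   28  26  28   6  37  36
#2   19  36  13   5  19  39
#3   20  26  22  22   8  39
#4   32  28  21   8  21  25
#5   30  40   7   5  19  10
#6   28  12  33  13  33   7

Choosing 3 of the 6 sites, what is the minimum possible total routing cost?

59

Open {#3, #5, #6}.
  Z-α→#3 20, Z-β→#6 12, Z-γ→#5 7, Z-δ→#5 5, Z-ε→#3 8, Z-ζ→#6 7  ⇒ total 59.
Compare {#2, #3, #6}: total 64.
Compare {#2, #5, #6}: total 69.
No size-3 selection does better; minimum is 59.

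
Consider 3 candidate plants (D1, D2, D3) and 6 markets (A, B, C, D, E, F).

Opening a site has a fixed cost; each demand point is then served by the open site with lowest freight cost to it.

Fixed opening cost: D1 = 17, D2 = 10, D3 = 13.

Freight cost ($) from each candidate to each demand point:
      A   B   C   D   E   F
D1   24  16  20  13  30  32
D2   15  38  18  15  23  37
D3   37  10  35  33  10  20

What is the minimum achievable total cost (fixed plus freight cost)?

Open {D2, D3}: assign each demand point to its cheapest open site.
  A→D2 15, B→D3 10, C→D2 18, D→D2 15, E→D3 10, F→D3 20
  freight cost 88, fixed 23 → total 111.
Compare {D1, D2, D3}: freight cost 86 + fixed 40 = 126.
Compare {D1, D3}: freight cost 97 + fixed 30 = 127.
Compare {D1, D2}: freight cost 117 + fixed 27 = 144.
All other subsets cost ≥ 126. Minimum total cost: 111.

111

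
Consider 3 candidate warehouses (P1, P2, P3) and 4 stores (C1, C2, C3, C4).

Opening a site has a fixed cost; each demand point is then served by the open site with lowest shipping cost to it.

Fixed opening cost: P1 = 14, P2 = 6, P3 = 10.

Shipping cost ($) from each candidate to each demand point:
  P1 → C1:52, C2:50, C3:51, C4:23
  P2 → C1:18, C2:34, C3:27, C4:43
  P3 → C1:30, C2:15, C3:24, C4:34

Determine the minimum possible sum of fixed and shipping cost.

107

Open {P2, P3}: assign each demand point to its cheapest open site.
  C1→P2 18, C2→P3 15, C3→P3 24, C4→P3 34
  shipping cost 91, fixed 16 → total 107.
Compare {P1, P2, P3}: shipping cost 80 + fixed 30 = 110.
Compare {P3}: shipping cost 103 + fixed 10 = 113.
Compare {P1, P3}: shipping cost 92 + fixed 24 = 116.
All other subsets cost ≥ 110. Minimum total cost: 107.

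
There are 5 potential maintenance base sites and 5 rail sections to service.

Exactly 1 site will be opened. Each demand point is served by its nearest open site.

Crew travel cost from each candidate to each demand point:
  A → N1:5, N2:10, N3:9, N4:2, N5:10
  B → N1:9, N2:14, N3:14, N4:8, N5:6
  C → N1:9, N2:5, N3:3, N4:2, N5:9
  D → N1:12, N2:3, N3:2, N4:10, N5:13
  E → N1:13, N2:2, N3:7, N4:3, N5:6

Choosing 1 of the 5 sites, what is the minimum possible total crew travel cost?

Open {C}.
  N1→C 9, N2→C 5, N3→C 3, N4→C 2, N5→C 9  ⇒ total 28.
Compare {E}: total 31.
Compare {A}: total 36.
No size-1 selection does better; minimum is 28.

28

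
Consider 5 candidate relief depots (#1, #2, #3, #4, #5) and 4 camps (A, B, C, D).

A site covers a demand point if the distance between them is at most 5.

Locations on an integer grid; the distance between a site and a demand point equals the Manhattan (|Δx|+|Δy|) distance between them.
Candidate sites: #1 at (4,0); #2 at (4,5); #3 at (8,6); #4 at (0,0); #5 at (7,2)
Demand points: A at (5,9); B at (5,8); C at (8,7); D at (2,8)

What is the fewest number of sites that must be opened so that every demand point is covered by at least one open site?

2

Coverage sets (demand points within 5 of each site):
  #1: {}
  #2: {A, B, D}
  #3: {B, C}
  #4: {}
  #5: {}
No single site covers all 4 demand points.
But {#2, #3} covers everything, so the minimum is 2.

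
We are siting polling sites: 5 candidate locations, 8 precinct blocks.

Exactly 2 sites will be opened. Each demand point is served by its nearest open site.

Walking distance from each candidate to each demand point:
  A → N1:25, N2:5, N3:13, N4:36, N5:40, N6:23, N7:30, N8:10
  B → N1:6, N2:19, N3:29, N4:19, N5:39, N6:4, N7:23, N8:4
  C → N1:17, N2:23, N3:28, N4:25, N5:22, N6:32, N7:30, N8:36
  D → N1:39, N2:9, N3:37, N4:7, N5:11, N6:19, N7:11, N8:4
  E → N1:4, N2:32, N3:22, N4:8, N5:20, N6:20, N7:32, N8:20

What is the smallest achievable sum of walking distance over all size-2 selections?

Open {B, D}.
  N1→B 6, N2→D 9, N3→B 29, N4→D 7, N5→D 11, N6→B 4, N7→D 11, N8→B 4  ⇒ total 81.
Compare {D, E}: total 87.
Compare {A, D}: total 95.
No size-2 selection does better; minimum is 81.

81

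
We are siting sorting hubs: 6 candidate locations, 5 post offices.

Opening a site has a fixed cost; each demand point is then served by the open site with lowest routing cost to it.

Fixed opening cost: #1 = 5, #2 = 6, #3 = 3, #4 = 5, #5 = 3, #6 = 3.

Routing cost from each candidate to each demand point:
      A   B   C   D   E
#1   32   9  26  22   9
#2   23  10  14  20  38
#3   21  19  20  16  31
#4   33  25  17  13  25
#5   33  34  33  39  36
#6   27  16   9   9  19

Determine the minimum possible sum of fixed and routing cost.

68

Open {#1, #3, #6}: assign each demand point to its cheapest open site.
  A→#3 21, B→#1 9, C→#6 9, D→#6 9, E→#1 9
  routing cost 57, fixed 11 → total 68.
Compare {#1, #6}: routing cost 63 + fixed 8 = 71.
Compare {#1, #3, #5, #6}: routing cost 57 + fixed 14 = 71.
Compare {#1, #2, #6}: routing cost 59 + fixed 14 = 73.
All other subsets cost ≥ 71. Minimum total cost: 68.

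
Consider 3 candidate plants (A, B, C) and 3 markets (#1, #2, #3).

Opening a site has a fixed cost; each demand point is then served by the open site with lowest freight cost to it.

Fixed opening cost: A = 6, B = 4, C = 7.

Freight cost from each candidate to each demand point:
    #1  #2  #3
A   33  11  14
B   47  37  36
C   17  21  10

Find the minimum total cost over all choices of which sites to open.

Open {A, C}: assign each demand point to its cheapest open site.
  #1→C 17, #2→A 11, #3→C 10
  freight cost 38, fixed 13 → total 51.
Compare {C}: freight cost 48 + fixed 7 = 55.
Compare {A, B, C}: freight cost 38 + fixed 17 = 55.
Compare {B, C}: freight cost 48 + fixed 11 = 59.
All other subsets cost ≥ 55. Minimum total cost: 51.

51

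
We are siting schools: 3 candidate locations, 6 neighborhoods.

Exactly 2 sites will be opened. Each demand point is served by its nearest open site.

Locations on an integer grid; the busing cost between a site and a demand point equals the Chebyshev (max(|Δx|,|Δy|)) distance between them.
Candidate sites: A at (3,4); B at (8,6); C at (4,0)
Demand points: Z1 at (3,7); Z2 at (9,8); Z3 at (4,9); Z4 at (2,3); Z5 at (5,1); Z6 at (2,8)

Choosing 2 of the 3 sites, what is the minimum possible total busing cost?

Open {A, B}.
  Z1→A 3, Z2→B 2, Z3→B 4, Z4→A 1, Z5→A 3, Z6→A 4  ⇒ total 17.
Compare {A, C}: total 20.
Compare {B, C}: total 21.

17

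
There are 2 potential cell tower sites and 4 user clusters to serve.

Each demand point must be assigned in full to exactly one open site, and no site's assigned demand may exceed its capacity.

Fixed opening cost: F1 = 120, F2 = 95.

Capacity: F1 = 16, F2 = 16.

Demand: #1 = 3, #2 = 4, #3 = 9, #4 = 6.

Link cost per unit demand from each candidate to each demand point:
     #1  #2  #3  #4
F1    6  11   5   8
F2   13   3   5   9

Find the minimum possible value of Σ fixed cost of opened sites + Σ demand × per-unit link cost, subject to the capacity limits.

Open {F1, F2}; cheapest assignment that respects the capacities:
  F1 (cap 16, load 9): #1, #4 — cost 3×6 + 6×8 = 66
  F2 (cap 16, load 13): #2, #3 — cost 4×3 + 9×5 = 57
  Shipping 123, fixed 215 → total 338.
  Any other capacity-feasible assignment to {F1, F2} ships for at least 123.
Total demand is 22 and no other set of sites has combined capacity ≥ 22, so {F1, F2} is the only feasible choice of open sites. Minimum: 338.

338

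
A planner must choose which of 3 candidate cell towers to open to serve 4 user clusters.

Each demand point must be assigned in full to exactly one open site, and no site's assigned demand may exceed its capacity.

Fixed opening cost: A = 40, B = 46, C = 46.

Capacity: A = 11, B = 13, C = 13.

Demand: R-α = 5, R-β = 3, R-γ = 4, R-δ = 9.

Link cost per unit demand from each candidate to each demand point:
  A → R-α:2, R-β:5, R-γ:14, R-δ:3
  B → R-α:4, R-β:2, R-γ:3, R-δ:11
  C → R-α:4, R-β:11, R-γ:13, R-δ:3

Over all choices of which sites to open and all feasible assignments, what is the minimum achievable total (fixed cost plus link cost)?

Open {A, B}; cheapest assignment that respects the capacities:
  A (cap 11, load 9): R-δ — cost 9×3 = 27
  B (cap 13, load 12): R-α, R-β, R-γ — cost 5×4 + 3×2 + 4×3 = 38
  Shipping 65, fixed 86 → total 151.
  Any other capacity-feasible assignment to {A, B} ships for at least 65.
Compare {B, C}: its best feasible assignment gives total 157.
Compare {A, B, C}: its best feasible assignment gives total 187.
Every other set of open sites that can feasibly serve all demand totals ≥ 157 even under its best assignment. Minimum: 151.

151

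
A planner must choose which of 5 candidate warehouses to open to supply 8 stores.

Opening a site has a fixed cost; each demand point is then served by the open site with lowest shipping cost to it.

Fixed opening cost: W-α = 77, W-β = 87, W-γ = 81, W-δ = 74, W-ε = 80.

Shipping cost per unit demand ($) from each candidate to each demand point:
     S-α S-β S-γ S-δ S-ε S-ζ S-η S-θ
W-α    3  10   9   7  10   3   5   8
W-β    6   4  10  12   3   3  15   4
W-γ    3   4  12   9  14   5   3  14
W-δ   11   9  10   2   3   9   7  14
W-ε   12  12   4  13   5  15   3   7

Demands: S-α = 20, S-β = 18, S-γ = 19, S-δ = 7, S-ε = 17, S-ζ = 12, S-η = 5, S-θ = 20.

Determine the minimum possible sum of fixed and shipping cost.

683

Open {W-α, W-β, W-ε}: assign each demand point to its cheapest open site.
  S-α→W-α 20×3=60, S-β→W-β 18×4=72, S-γ→W-ε 19×4=76, S-δ→W-α 7×7=49, S-ε→W-β 17×3=51, S-ζ→W-α 12×3=36, S-η→W-ε 5×3=15, S-θ→W-β 20×4=80
  shipping cost 439, fixed 244 → total 683.
Compare {W-β, W-ε}: shipping cost 534 + fixed 167 = 701.
Compare {W-β, W-γ, W-ε}: shipping cost 453 + fixed 248 = 701.
Compare {W-β, W-δ, W-ε}: shipping cost 464 + fixed 241 = 705.
All other subsets cost ≥ 701. Minimum total cost: 683.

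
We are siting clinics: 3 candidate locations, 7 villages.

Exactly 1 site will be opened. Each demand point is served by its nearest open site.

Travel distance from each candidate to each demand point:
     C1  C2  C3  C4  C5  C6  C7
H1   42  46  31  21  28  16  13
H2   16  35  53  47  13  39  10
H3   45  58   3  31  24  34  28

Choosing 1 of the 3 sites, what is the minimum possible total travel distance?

197

Open {H1}.
  C1→H1 42, C2→H1 46, C3→H1 31, C4→H1 21, C5→H1 28, C6→H1 16, C7→H1 13  ⇒ total 197.
Compare {H2}: total 213.
Compare {H3}: total 223.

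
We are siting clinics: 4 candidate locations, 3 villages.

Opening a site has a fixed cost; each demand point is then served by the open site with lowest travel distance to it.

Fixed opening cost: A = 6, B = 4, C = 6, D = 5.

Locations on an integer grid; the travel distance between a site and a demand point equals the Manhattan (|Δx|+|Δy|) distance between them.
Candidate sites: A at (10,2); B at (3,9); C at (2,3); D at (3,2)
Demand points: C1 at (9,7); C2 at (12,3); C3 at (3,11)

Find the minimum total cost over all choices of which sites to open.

21

Open {A, B}: assign each demand point to its cheapest open site.
  C1→A 6, C2→A 3, C3→B 2
  travel distance 11, fixed 10 → total 21.
Compare {A, B, D}: travel distance 11 + fixed 15 = 26.
Compare {A, B, C}: travel distance 11 + fixed 16 = 27.
Compare {B}: travel distance 25 + fixed 4 = 29.
All other subsets cost ≥ 26. Minimum total cost: 21.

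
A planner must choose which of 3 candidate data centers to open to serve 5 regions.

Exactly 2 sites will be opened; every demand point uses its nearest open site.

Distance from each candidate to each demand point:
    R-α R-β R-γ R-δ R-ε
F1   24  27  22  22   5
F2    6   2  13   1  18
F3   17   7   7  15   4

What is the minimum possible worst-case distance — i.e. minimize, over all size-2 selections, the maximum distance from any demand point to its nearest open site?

7

Open {F2, F3}.
  Farthest demand point is R-γ at distance 7 (to F3); all others are ≤ 7.
With {F1, F2} the worst case is 13.
With {F1, F3} the worst case is 17.
No size-2 selection achieves below 7.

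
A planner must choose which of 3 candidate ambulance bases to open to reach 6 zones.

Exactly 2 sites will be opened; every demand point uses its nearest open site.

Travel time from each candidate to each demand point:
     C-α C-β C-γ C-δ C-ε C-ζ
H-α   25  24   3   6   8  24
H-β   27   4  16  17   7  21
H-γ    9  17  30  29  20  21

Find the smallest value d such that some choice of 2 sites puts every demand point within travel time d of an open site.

Open {H-α, H-γ}.
  Farthest demand point is C-ζ at travel time 21 (to H-γ); all others are ≤ 21.
With {H-β, H-γ} the worst case is 21.
With {H-α, H-β} the worst case is 25.
No size-2 selection achieves below 21.

21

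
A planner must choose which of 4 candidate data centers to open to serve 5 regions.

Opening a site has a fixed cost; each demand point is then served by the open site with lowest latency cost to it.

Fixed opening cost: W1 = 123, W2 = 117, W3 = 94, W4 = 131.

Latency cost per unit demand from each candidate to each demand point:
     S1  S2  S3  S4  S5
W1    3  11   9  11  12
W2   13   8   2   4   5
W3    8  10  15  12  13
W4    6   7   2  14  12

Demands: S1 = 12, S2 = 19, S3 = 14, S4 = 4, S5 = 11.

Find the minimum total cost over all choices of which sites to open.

524

Open {W2}: assign each demand point to its cheapest open site.
  S1→W2 12×13=156, S2→W2 19×8=152, S3→W2 14×2=28, S4→W2 4×4=16, S5→W2 11×5=55
  latency cost 407, fixed 117 → total 524.
Compare {W1, W2}: latency cost 287 + fixed 240 = 527.
Compare {W4}: latency cost 421 + fixed 131 = 552.
Compare {W2, W4}: latency cost 304 + fixed 248 = 552.
All other subsets cost ≥ 527. Minimum total cost: 524.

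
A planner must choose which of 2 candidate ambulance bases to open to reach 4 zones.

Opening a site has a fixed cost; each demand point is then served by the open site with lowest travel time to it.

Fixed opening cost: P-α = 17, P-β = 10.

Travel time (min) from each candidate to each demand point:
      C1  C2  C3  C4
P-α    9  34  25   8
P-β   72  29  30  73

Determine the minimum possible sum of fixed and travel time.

93

Open {P-α}: assign each demand point to its cheapest open site.
  C1→P-α 9, C2→P-α 34, C3→P-α 25, C4→P-α 8
  travel time 76, fixed 17 → total 93.
Compare {P-α, P-β}: travel time 71 + fixed 27 = 98.
Compare {P-β}: travel time 204 + fixed 10 = 214.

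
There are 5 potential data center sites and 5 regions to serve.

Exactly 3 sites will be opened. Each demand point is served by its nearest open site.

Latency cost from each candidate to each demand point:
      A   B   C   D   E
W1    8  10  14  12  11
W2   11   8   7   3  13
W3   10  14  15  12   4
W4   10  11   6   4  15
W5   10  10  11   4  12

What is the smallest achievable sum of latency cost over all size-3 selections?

Open {W1, W2, W3}.
  A→W1 8, B→W2 8, C→W2 7, D→W2 3, E→W3 4  ⇒ total 30.
Compare {W2, W3, W4}: total 31.
Compare {W1, W3, W4}: total 32.
No size-3 selection does better; minimum is 30.

30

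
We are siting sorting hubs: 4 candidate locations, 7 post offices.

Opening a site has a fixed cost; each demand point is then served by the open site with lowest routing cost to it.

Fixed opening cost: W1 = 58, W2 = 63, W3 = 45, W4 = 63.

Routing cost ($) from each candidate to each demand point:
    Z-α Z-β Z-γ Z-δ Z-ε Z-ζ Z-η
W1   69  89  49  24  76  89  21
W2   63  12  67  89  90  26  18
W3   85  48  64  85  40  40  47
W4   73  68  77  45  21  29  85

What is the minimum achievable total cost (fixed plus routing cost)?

378

Open {W2, W4}: assign each demand point to its cheapest open site.
  Z-α→W2 63, Z-β→W2 12, Z-γ→W2 67, Z-δ→W4 45, Z-ε→W4 21, Z-ζ→W2 26, Z-η→W2 18
  routing cost 252, fixed 126 → total 378.
Compare {W1, W2}: routing cost 268 + fixed 121 = 389.
Compare {W1, W3}: routing cost 291 + fixed 103 = 394.
Compare {W1, W2, W4}: routing cost 213 + fixed 184 = 397.
All other subsets cost ≥ 389. Minimum total cost: 378.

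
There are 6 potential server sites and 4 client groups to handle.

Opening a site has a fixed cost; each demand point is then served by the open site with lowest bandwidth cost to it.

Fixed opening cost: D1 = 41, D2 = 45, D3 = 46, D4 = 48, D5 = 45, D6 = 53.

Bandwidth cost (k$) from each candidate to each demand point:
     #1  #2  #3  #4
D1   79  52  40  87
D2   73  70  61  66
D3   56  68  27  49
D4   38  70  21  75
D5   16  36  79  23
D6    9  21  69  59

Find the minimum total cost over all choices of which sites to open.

189

Open {D4, D5}: assign each demand point to its cheapest open site.
  #1→D5 16, #2→D5 36, #3→D4 21, #4→D5 23
  bandwidth cost 96, fixed 93 → total 189.
Compare {D3, D5}: bandwidth cost 102 + fixed 91 = 193.
Compare {D5}: bandwidth cost 154 + fixed 45 = 199.
Compare {D1, D5}: bandwidth cost 115 + fixed 86 = 201.
All other subsets cost ≥ 193. Minimum total cost: 189.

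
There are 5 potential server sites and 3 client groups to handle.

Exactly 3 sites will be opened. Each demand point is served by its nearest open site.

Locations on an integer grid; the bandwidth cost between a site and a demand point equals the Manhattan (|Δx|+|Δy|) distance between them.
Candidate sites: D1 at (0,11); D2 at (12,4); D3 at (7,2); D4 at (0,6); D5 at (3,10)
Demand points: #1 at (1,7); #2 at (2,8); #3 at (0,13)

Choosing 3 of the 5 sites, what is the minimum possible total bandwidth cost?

7

Open {D1, D4, D5}.
  #1→D4 2, #2→D5 3, #3→D1 2  ⇒ total 7.
Compare {D1, D2, D4}: total 8.
Compare {D1, D3, D4}: total 8.
No size-3 selection does better; minimum is 7.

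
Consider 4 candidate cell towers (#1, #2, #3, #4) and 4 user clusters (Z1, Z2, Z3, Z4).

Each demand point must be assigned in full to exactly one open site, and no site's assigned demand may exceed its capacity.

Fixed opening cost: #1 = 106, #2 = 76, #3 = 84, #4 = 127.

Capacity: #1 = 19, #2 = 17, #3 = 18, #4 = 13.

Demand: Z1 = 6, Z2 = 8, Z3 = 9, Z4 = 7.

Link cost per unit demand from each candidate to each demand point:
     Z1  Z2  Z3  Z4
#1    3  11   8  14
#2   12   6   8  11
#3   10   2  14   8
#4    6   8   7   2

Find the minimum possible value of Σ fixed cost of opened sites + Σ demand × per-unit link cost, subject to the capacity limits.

352

Open {#1, #3}; cheapest assignment that respects the capacities:
  #1 (cap 19, load 15): Z1, Z3 — cost 6×3 + 9×8 = 90
  #3 (cap 18, load 15): Z2, Z4 — cost 8×2 + 7×8 = 72
  Shipping 162, fixed 190 → total 352.
  Any other capacity-feasible assignment to {#1, #3} ships for at least 162.
Compare {#2, #4}: its best feasible assignment gives total 373.
Compare {#2, #3}: its best feasible assignment gives total 376.
Every other set of open sites that can feasibly serve all demand totals ≥ 373 even under its best assignment. Minimum: 352.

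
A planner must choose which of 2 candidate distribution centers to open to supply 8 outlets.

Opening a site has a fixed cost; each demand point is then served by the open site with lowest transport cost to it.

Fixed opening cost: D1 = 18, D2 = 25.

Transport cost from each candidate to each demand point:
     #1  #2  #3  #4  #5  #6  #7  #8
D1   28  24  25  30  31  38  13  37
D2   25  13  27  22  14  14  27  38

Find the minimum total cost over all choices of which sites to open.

Open {D2}: assign each demand point to its cheapest open site.
  #1→D2 25, #2→D2 13, #3→D2 27, #4→D2 22, #5→D2 14, #6→D2 14, #7→D2 27, #8→D2 38
  transport cost 180, fixed 25 → total 205.
Compare {D1, D2}: transport cost 163 + fixed 43 = 206.
Compare {D1}: transport cost 226 + fixed 18 = 244.

205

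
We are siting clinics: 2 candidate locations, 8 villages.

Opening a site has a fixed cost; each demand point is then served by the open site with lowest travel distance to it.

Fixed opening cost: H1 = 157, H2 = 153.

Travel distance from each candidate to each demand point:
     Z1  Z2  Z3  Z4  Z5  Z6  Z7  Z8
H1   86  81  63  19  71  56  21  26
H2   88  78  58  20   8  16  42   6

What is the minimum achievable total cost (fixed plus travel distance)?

Open {H2}: assign each demand point to its cheapest open site.
  Z1→H2 88, Z2→H2 78, Z3→H2 58, Z4→H2 20, Z5→H2 8, Z6→H2 16, Z7→H2 42, Z8→H2 6
  travel distance 316, fixed 153 → total 469.
Compare {H1}: travel distance 423 + fixed 157 = 580.
Compare {H1, H2}: travel distance 292 + fixed 310 = 602.

469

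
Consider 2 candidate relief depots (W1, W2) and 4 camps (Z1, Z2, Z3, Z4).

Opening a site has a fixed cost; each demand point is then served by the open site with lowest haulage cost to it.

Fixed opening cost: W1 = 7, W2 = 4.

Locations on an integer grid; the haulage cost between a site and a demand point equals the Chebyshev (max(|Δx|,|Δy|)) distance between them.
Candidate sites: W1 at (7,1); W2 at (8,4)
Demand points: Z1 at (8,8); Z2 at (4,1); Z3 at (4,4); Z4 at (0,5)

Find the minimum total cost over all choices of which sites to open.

Open {W2}: assign each demand point to its cheapest open site.
  Z1→W2 4, Z2→W2 4, Z3→W2 4, Z4→W2 8
  haulage cost 20, fixed 4 → total 24.
Compare {W1}: haulage cost 20 + fixed 7 = 27.
Compare {W1, W2}: haulage cost 17 + fixed 11 = 28.

24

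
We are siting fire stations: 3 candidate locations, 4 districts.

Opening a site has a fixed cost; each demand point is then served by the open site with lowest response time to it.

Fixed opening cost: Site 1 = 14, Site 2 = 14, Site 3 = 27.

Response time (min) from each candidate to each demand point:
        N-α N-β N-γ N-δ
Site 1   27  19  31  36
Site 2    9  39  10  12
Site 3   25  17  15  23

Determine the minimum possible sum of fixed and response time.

78

Open {Site 1, Site 2}: assign each demand point to its cheapest open site.
  N-α→Site 2 9, N-β→Site 1 19, N-γ→Site 2 10, N-δ→Site 2 12
  response time 50, fixed 28 → total 78.
Compare {Site 2}: response time 70 + fixed 14 = 84.
Compare {Site 2, Site 3}: response time 48 + fixed 41 = 89.
Compare {Site 1, Site 2, Site 3}: response time 48 + fixed 55 = 103.
All other subsets cost ≥ 84. Minimum total cost: 78.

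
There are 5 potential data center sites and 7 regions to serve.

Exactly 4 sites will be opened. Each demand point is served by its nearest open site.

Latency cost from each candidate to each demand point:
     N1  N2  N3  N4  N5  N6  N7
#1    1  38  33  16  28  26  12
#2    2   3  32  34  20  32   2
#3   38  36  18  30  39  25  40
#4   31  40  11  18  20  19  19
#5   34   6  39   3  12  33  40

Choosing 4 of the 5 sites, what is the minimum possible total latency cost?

51

Open {#1, #2, #4, #5}.
  N1→#1 1, N2→#2 3, N3→#4 11, N4→#5 3, N5→#5 12, N6→#4 19, N7→#2 2  ⇒ total 51.
Compare {#2, #3, #4, #5}: total 52.
Compare {#1, #2, #3, #5}: total 64.
No size-4 selection does better; minimum is 51.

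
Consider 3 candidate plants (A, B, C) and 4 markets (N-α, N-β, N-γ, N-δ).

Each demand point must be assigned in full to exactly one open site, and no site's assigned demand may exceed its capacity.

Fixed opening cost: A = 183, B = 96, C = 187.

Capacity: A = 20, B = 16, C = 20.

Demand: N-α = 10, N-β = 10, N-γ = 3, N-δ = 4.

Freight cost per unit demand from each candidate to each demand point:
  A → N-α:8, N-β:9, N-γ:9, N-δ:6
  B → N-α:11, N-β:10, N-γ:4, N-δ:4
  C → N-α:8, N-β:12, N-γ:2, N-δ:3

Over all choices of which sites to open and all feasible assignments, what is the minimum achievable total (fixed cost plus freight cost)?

477

Open {A, B}; cheapest assignment that respects the capacities:
  A (cap 20, load 20): N-α, N-β — cost 10×8 + 10×9 = 170
  B (cap 16, load 7): N-γ, N-δ — cost 3×4 + 4×4 = 28
  Shipping 198, fixed 279 → total 477.
  Any other capacity-feasible assignment to {A, B} ships for at least 198.
Compare {B, C}: its best feasible assignment gives total 481.
Compare {A, C}: its best feasible assignment gives total 558.
Every other set of open sites that can feasibly serve all demand totals ≥ 481 even under its best assignment. Minimum: 477.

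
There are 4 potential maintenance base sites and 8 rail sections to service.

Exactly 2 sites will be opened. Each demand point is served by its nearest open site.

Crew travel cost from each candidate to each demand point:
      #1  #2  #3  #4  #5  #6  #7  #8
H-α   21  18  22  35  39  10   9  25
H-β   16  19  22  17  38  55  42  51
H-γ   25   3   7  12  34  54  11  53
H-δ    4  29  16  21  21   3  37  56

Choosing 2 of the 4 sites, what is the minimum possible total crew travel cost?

114

Open {H-γ, H-δ}.
  #1→H-δ 4, #2→H-γ 3, #3→H-γ 7, #4→H-γ 12, #5→H-δ 21, #6→H-δ 3, #7→H-γ 11, #8→H-γ 53  ⇒ total 114.
Compare {H-α, H-δ}: total 117.
Compare {H-α, H-γ}: total 121.
No size-2 selection does better; minimum is 114.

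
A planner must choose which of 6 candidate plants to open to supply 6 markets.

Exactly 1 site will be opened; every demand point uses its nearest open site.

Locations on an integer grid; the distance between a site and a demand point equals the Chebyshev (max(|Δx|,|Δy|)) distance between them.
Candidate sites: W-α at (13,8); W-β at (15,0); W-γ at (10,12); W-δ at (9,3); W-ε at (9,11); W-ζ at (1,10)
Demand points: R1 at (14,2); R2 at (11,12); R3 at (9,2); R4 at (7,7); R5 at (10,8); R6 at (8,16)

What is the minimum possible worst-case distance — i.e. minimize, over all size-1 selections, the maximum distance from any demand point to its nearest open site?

Open {W-α}.
  Farthest demand point is R6 at distance 8 (to W-α); all others are ≤ 8.
With {W-ε} the worst case is 9.
With {W-γ} the worst case is 10.
No size-1 selection achieves below 8.

8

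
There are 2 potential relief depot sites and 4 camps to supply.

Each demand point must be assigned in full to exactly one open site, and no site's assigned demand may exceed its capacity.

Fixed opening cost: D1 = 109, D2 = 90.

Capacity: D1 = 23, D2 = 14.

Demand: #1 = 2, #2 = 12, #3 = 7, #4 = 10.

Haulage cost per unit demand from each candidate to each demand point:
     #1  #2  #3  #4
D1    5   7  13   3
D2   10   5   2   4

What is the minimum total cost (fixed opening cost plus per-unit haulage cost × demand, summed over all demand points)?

Open {D1, D2}; cheapest assignment that respects the capacities:
  D1 (cap 23, load 22): #2, #4 — cost 12×7 + 10×3 = 114
  D2 (cap 14, load 9): #1, #3 — cost 2×10 + 7×2 = 34
  Shipping 148, fixed 199 → total 347.
  Any other capacity-feasible assignment to {D1, D2} ships for at least 148.
Total demand is 31 and no other set of sites has combined capacity ≥ 31, so {D1, D2} is the only feasible choice of open sites. Minimum: 347.

347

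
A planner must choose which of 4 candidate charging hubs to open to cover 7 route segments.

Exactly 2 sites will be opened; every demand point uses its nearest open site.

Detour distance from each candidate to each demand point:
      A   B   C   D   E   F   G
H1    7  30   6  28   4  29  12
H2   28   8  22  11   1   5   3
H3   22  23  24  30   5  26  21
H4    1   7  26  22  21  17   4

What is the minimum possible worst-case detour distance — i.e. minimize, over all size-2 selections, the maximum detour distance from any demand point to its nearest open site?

Open {H1, H2}.
  Farthest demand point is D at detour distance 11 (to H2); all others are ≤ 11.
With {H1, H4} the worst case is 22.
With {H2, H3} the worst case is 22.
No size-2 selection achieves below 11.

11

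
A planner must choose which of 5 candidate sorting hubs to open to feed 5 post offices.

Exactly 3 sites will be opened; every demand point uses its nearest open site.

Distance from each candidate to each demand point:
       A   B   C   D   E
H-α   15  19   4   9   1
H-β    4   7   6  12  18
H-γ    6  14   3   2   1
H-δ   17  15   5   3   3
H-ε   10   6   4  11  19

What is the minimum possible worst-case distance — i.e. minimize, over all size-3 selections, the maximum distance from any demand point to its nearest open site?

6

Open {H-α, H-γ, H-ε}.
  Farthest demand point is A at distance 6 (to H-γ); all others are ≤ 6.
With {H-β, H-γ, H-ε} the worst case is 6.
With {H-β, H-δ, H-ε} the worst case is 6.
No size-3 selection achieves below 6.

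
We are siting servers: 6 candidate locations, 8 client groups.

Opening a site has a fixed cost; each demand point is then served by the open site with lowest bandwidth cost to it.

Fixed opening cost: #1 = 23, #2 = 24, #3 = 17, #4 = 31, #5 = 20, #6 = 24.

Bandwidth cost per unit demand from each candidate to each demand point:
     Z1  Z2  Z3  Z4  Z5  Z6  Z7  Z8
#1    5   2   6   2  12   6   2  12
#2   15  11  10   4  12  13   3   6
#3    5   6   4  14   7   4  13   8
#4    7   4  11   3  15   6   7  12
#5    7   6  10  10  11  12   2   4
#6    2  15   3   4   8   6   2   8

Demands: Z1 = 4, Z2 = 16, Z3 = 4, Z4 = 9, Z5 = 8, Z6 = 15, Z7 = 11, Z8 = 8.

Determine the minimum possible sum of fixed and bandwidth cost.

Open {#1, #3, #5}: assign each demand point to its cheapest open site.
  Z1→#1 4×5=20, Z2→#1 16×2=32, Z3→#3 4×4=16, Z4→#1 9×2=18, Z5→#3 8×7=56, Z6→#3 15×4=60, Z7→#1 11×2=22, Z8→#5 8×4=32
  bandwidth cost 256, fixed 60 → total 316.
Compare {#1, #3, #5, #6}: bandwidth cost 240 + fixed 84 = 324.
Compare {#1, #3}: bandwidth cost 288 + fixed 40 = 328.
Compare {#1, #2, #3}: bandwidth cost 272 + fixed 64 = 336.
All other subsets cost ≥ 324. Minimum total cost: 316.

316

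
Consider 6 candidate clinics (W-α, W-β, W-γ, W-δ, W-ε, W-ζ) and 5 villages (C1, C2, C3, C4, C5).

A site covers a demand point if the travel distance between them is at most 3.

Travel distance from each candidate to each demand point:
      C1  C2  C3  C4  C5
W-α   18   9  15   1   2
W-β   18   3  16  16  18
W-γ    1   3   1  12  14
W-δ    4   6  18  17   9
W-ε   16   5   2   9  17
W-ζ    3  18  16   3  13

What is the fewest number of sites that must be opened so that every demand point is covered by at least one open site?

Coverage sets (demand points within 3 of each site):
  W-α: {C4, C5}
  W-β: {C2}
  W-γ: {C1, C2, C3}
  W-δ: {}
  W-ε: {C3}
  W-ζ: {C1, C4}
No single site covers all 5 demand points.
But {W-α, W-γ} covers everything, so the minimum is 2.

2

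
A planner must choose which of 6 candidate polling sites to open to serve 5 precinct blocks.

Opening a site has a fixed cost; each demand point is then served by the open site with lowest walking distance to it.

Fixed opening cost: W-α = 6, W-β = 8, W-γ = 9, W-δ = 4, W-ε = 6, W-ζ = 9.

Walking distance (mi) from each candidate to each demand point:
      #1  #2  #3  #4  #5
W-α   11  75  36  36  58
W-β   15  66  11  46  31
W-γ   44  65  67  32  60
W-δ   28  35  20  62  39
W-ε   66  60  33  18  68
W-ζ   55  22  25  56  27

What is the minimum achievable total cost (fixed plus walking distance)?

Open {W-β, W-ε, W-ζ}: assign each demand point to its cheapest open site.
  #1→W-β 15, #2→W-ζ 22, #3→W-β 11, #4→W-ε 18, #5→W-ζ 27
  walking distance 93, fixed 23 → total 116.
Compare {W-α, W-β, W-ε, W-ζ}: walking distance 89 + fixed 29 = 118.
Compare {W-β, W-δ, W-ε, W-ζ}: walking distance 93 + fixed 27 = 120.
Compare {W-α, W-β, W-δ, W-ε, W-ζ}: walking distance 89 + fixed 33 = 122.
All other subsets cost ≥ 118. Minimum total cost: 116.

116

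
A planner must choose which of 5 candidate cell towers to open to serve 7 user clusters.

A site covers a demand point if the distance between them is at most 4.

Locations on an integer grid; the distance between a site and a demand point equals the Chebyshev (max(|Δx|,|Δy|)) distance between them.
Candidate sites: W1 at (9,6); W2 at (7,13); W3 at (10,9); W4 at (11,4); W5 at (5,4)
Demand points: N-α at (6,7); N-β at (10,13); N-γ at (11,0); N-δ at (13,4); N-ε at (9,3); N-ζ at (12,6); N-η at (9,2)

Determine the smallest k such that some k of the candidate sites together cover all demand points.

2

Coverage sets (demand points within 4 of each site):
  W1: {N-α, N-δ, N-ε, N-ζ, N-η}
  W2: {N-β}
  W3: {N-α, N-β, N-ζ}
  W4: {N-γ, N-δ, N-ε, N-ζ, N-η}
  W5: {N-α, N-ε, N-η}
No single site covers all 7 demand points.
But {W3, W4} covers everything, so the minimum is 2.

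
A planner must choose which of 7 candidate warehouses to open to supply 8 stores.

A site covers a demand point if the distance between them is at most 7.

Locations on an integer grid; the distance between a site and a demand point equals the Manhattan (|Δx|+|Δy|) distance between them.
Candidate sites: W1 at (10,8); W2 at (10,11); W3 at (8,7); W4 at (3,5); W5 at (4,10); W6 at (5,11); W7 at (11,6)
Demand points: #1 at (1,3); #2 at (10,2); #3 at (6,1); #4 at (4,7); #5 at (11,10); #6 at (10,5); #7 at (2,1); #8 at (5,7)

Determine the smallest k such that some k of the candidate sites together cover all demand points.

Coverage sets (demand points within 7 of each site):
  W1: {#2, #4, #5, #6, #8}
  W2: {#5, #6}
  W3: {#2, #4, #5, #6, #8}
  W4: {#1, #3, #4, #6, #7, #8}
  W5: {#4, #5, #8}
  W6: {#4, #5, #8}
  W7: {#2, #5, #6, #8}
No single site covers all 8 demand points.
But {W1, W4} covers everything, so the minimum is 2.

2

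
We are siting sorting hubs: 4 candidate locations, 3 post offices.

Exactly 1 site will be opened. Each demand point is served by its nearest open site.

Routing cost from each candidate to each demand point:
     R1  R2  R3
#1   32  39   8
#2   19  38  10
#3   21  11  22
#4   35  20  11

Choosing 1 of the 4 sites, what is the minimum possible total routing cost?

54

Open {#3}.
  R1→#3 21, R2→#3 11, R3→#3 22  ⇒ total 54.
Compare {#4}: total 66.
Compare {#2}: total 67.
No size-1 selection does better; minimum is 54.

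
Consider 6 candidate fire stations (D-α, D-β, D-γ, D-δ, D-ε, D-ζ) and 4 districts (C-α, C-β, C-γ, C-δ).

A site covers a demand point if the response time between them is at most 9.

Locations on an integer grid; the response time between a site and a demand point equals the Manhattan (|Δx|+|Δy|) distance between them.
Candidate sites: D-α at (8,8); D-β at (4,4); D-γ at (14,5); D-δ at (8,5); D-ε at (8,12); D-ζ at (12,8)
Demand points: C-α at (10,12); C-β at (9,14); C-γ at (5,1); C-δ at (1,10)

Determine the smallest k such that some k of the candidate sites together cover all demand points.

2

Coverage sets (demand points within 9 of each site):
  D-α: {C-α, C-β, C-δ}
  D-β: {C-γ, C-δ}
  D-γ: {}
  D-δ: {C-α, C-γ}
  D-ε: {C-α, C-β, C-δ}
  D-ζ: {C-α, C-β}
No single site covers all 4 demand points.
But {D-α, D-β} covers everything, so the minimum is 2.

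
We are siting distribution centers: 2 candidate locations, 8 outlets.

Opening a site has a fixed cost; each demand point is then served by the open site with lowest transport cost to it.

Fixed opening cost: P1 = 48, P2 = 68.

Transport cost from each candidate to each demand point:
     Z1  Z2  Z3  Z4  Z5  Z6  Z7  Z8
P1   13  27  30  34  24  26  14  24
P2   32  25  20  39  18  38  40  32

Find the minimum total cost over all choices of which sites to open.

Open {P1}: assign each demand point to its cheapest open site.
  Z1→P1 13, Z2→P1 27, Z3→P1 30, Z4→P1 34, Z5→P1 24, Z6→P1 26, Z7→P1 14, Z8→P1 24
  transport cost 192, fixed 48 → total 240.
Compare {P1, P2}: transport cost 174 + fixed 116 = 290.
Compare {P2}: transport cost 244 + fixed 68 = 312.

240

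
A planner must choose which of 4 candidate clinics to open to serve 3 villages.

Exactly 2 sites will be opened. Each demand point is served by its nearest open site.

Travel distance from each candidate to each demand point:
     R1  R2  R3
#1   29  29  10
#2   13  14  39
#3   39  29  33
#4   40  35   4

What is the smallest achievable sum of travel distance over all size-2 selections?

31

Open {#2, #4}.
  R1→#2 13, R2→#2 14, R3→#4 4  ⇒ total 31.
Compare {#1, #2}: total 37.
Compare {#2, #3}: total 60.
No size-2 selection does better; minimum is 31.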